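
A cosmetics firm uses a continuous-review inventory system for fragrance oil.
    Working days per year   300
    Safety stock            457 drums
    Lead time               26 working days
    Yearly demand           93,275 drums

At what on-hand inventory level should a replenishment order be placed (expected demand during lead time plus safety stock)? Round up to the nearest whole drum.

Daily demand d = 93,275 / 300 = 310.917 drums/day
Demand during lead time = 310.917 × 26 = 8,083.83
Reorder point = 8,083.83 + 457 = 8,540.83 → round up

8,541 drums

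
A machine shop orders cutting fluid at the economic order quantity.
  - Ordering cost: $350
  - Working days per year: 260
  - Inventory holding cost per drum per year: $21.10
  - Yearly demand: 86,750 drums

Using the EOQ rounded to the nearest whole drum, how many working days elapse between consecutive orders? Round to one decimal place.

5.1 days

Optimal lot size Q* = (2 × 86,750 × $350 / $21.1)^½ ≈ 1,696.46 → Q = 1,696 drums
Cycle time = (working days × Q)/D = (260 × 1,696) / 86,750 = 5.083 days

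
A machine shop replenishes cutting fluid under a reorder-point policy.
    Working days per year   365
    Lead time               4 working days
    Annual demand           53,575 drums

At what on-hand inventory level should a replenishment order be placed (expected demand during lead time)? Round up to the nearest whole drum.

Daily demand d = 53,575 / 365 = 146.781 drums/day
Demand during lead time = 146.781 × 4 = 587.12
Reorder point = 587.12 → round up

588 drums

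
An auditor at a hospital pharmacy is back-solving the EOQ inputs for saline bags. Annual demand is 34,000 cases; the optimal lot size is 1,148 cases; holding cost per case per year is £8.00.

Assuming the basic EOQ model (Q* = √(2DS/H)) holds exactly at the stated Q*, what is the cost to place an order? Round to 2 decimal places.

From Q* = √(2DS/H) ⇒ Q*² = 2DS/H.
S = Q²H / (2D) = 1,148² × 8 / (2 × 34,000) = 155.0475

£155.05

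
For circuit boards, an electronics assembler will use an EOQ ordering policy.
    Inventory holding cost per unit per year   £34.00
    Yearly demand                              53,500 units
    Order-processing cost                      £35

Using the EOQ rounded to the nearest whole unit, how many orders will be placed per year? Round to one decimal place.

161.1 orders per year

Q* = √(2·D·S / H) = √(2·53,500·35 / 34) = √110,147.1 ≈ 331.88 → Q = 332
N = D/Q = 53,500/332 ≈ 161.145 orders/yr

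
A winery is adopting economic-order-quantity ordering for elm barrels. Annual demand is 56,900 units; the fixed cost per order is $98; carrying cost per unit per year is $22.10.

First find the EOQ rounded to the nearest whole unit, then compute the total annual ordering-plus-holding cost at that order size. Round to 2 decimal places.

$15,699.30

Q* = √(2·D·S / H) = √(2·56,900·98 / 22.1) = √504,633.5 ≈ 710.38 → Q = 710 units
Annual ordering cost = (D/Q)·S = (56,900/710) × 98 = $7,853.80
Annual holding cost  = (Q/2)·H = (710/2) × 22.1 = $7,845.50
Total = $7,853.80 + $7,845.50 = $15,699.30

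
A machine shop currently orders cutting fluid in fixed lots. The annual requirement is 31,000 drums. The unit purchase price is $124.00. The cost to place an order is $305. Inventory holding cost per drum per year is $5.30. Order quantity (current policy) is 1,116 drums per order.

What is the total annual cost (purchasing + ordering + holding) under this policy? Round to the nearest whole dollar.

Ordering: D/Q × S = 31,000/1,116 × $305 = $8,472.22
Holding:  Q/2 × H = 1,116/2 × $5.3 = $2,957.40
Purchase cost = D·C = 31,000 × 124 = $3,844,000.00
Total = $8,472.22 + $2,957.40 + $3,844,000.00 = $3,855,429.62

$3,855,430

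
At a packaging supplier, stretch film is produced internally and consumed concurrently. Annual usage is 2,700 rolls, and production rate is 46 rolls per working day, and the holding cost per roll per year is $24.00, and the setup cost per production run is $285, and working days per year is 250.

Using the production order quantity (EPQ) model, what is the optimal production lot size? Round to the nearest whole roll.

289 rolls

Daily demand d = 2,700/250 = 10.800; p = 46; 1 − d/p = 0.76522
EPQ = √(2DS / (H(1 − d/p)))
    = √(2 × 2,700 × 285 / (24 × 0.76522)) ≈ 289.48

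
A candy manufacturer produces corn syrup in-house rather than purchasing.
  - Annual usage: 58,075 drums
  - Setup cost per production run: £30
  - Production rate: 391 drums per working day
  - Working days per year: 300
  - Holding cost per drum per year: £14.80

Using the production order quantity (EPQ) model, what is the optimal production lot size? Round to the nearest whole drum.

d = 58,075/300 = 193.5833 drums/day;  effective holding cost H(1 − d/p) = 14.8·(1 − 193.5833/391) = 7.47255
Q* = √(2DS / H_eff) = √(2·58,075·30 / 7.47255) ≈ 682.87

683 drums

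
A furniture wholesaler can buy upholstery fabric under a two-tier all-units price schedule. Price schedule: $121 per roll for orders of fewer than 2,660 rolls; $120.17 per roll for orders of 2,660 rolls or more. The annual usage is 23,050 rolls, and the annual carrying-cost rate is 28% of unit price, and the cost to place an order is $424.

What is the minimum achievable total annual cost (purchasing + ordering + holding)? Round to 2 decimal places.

$2,814,783.87

H₁ = 28%×$121 = $33.8800;  H₂ = 28%×$120.17 = $33.6476
EOQ₁ = √(2×23,050×424/33.8800) = 759.56  (< 2,660, feasible at tier 1)
EOQ₂ = √(2×23,050×424/33.6476) = 762.18  (< 2,660 → use Q = 2,660 at tier-2 price)
TC(tier 1 (EOQ₁), Q≈759.6) = $2,814,783.87
TC(tier 2, Q≈2,660.0) = $2,818,343.94
Minimum at tier 1 (EOQ₁): $2,814,783.87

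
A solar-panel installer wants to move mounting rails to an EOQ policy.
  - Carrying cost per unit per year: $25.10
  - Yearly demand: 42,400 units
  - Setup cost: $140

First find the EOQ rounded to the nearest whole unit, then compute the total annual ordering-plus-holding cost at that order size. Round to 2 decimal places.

$17,262.31

2DS/H = 2·42,400·140/25.1 = 472,988.05
EOQ = √472,988.05 ≈ 687.74 → Q = 688 units
Orders/yr = 42,400/688 = 61.628; ordering cost = 61.628 × $140 = $8,627.91
Average inventory = 688/2 = 344; holding cost = 344 × $25.1 = $8,634.40
Total = $8,627.91 + $8,634.40 = $17,262.31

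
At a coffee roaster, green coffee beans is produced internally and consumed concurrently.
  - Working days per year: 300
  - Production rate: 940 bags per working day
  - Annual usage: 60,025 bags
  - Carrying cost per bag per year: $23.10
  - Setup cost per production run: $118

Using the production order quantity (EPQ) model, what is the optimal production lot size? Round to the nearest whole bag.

883 bags

d = 60,025/300 = 200.0833 bags/day;  effective holding cost H(1 − d/p) = 23.1·(1 − 200.0833/940) = 18.18306
Q* = √(2DS / H_eff) = √(2·60,025·118 / 18.18306) ≈ 882.65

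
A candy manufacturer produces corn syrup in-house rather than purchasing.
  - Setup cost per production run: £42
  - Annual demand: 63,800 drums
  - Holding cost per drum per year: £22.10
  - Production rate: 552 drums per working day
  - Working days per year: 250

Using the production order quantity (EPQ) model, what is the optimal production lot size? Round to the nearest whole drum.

d = 63,800/250 = 255.2000 drums/day;  effective holding cost H(1 − d/p) = 22.1·(1 − 255.2000/552) = 11.88275
Q* = √(2DS / H_eff) = √(2·63,800·42 / 11.88275) ≈ 671.57

672 drums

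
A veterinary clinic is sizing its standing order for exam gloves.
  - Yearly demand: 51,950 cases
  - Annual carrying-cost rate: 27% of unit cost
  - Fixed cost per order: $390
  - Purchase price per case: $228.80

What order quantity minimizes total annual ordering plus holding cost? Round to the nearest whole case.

810 cases

Holding cost per case per year: H = 27% × $228.8 = $61.7760
2DS/H = 2·51,950·390/61.776 = 655,934.34
EOQ = √655,934.34 ≈ 809.90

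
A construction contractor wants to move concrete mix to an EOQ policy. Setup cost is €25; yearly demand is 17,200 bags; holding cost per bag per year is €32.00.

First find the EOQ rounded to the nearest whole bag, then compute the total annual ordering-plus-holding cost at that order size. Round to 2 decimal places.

€5,245.95

Optimal lot size Q* = (2 × 17,200 × €25 / €32)^½ ≈ 163.94 → Q = 164 bags
Orders/yr = 17,200/164 = 104.878; ordering cost = 104.878 × €25 = €2,621.95
Average inventory = 164/2 = 82; holding cost = 82 × €32 = €2,624.00
Total = €2,621.95 + €2,624.00 = €5,245.95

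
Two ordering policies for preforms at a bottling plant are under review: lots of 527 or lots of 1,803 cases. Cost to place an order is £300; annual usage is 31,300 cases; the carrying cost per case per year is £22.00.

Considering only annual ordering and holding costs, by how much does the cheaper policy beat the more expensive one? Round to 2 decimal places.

Annual cost at Q: ordering D·S/Q plus holding Q·H/2.
TC(527) = (31,300/527)×300 + (527/2)×22 = £23,614.84
TC(1,803) = (31,300/1,803)×300 + (1,803/2)×22 = £25,040.99
Cheaper: Q = 527.  Difference = £1,426.15

£1,426.15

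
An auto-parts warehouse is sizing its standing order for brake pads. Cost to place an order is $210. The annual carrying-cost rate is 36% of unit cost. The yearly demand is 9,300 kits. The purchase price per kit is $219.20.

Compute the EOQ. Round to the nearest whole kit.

Holding cost per kit per year: H = 36% × $219.2 = $78.9120
2DS/H = 2·9,300·210/78.912 = 49,498.18
EOQ = √49,498.18 ≈ 222.48

222 kits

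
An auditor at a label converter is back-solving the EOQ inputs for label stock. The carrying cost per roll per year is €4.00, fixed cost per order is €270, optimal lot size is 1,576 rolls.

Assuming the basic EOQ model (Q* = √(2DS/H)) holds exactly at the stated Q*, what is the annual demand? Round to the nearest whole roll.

18,398 rolls per year

From Q* = √(2DS/H) ⇒ Q*² = 2DS/H.
D = Q²H / (2S) = 1,576² × 4 / (2 × 270) = 18,398.34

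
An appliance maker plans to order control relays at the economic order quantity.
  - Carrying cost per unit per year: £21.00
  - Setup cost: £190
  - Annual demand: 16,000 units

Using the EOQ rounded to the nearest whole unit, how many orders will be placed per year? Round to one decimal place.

29.7 orders per year

Q* = √(2·D·S / H) = √(2·16,000·190 / 21) = √289,523.8 ≈ 538.07 → Q = 538
N = D/Q = 16,000/538 ≈ 29.740 orders/yr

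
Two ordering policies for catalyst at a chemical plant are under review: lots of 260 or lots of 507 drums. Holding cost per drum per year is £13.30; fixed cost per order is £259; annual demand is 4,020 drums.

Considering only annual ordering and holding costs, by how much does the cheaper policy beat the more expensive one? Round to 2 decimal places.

£308.38

Annual cost at Q: ordering D·S/Q plus holding Q·H/2.
TC(260) = (4,020/260)×259 + (260/2)×13.3 = £5,733.54
TC(507) = (4,020/507)×259 + (507/2)×13.3 = £5,425.16
Cheaper: Q = 507.  Difference = £308.38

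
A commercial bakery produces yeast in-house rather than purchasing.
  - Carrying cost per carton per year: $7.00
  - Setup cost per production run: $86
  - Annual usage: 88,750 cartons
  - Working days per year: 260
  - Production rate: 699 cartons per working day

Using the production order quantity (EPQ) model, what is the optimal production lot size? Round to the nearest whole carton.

d = 88,750/260 = 341.3462 cartons/day;  effective holding cost H(1 − d/p) = 7·(1 − 341.3462/699) = 3.58166
Q* = √(2DS / H_eff) = √(2·88,750·86 / 3.58166) ≈ 2,064.46

2,064 cartons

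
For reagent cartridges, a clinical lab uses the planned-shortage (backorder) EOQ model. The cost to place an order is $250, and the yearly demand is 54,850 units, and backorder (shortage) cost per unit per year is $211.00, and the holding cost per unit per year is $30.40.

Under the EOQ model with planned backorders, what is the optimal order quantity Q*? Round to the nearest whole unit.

1,016 units

Q* = √(2DS/H) · √((H + b)/b)
   = √(2 × 54,850 × 250 / 30.4) · √((30.4 + 211) / 211)
   = 949.810 × 1.0696 ≈ 1,015.93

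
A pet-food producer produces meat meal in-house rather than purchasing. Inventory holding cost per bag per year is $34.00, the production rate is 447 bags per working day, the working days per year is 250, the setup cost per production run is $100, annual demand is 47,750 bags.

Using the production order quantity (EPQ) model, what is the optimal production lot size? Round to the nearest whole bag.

700 bags

Daily demand d = 47,750/250 = 191.000; p = 447; 1 − d/p = 0.57271
EPQ = √(2DS / (H(1 − d/p)))
    = √(2 × 47,750 × 100 / (34 × 0.57271)) ≈ 700.32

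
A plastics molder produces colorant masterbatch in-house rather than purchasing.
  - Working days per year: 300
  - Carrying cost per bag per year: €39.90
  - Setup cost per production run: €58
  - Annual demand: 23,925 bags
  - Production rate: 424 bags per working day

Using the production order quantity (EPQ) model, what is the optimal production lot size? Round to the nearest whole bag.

Daily demand d = 23,925/300 = 79.750; p = 424; 1 − d/p = 0.81191
EPQ = √(2DS / (H(1 − d/p)))
    = √(2 × 23,925 × 58 / (39.9 × 0.81191)) ≈ 292.69

293 bags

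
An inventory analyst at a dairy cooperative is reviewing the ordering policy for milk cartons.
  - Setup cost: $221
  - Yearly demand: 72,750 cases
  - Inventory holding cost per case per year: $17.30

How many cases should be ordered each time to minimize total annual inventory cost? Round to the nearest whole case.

EOQ = √(2DS/H) = √(2 × 72,750 × 221 / 17.3)
    = √(1,858,699.42) ≈ 1,363.34

1,363 cases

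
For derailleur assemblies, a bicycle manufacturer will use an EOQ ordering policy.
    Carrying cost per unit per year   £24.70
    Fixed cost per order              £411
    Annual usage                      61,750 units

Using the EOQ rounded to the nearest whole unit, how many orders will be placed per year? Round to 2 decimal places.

43.06 orders per year

Q* = √(2·D·S / H) = √(2·61,750·411 / 24.7) = √2,055,000.0 ≈ 1,433.53 → Q = 1,434
N = D/Q = 61,750/1,434 ≈ 43.061 orders/yr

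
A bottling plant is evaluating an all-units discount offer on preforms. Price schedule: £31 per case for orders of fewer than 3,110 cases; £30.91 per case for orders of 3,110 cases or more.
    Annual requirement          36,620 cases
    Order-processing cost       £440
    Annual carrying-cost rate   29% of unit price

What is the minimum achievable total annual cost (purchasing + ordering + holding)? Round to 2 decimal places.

£1,151,044.03

H₁ = 29%×£31 = £8.9900;  H₂ = 29%×£30.91 = £8.9639
EOQ₁ = √(2×36,620×440/8.9900) = 1,893.31  (< 3,110, feasible at tier 1)
EOQ₂ = √(2×36,620×440/8.9639) = 1,896.06  (< 3,110 → use Q = 3,110 at tier-2 price)
TC(tier 1 (EOQ₁), Q≈1,893.3) = £1,152,240.82
TC(tier 2, Q≈3,110.0) = £1,151,044.03
Minimum at tier 2: £1,151,044.03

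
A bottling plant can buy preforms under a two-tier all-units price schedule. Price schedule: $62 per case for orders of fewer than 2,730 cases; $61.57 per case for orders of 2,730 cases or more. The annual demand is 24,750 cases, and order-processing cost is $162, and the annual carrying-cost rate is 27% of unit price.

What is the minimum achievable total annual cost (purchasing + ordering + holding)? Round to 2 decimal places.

$1,546,086.11

H₁ = 27%×$62 = $16.7400;  H₂ = 27%×$61.57 = $16.6239
EOQ₁ = √(2×24,750×162/16.7400) = 692.12  (< 2,730, feasible at tier 1)
EOQ₂ = √(2×24,750×162/16.6239) = 694.53  (< 2,730 → use Q = 2,730 at tier-2 price)
TC(tier 1 (EOQ₁), Q≈692.1) = $1,546,086.11
TC(tier 2, Q≈2,730.0) = $1,548,017.80
Minimum at tier 1 (EOQ₁): $1,546,086.11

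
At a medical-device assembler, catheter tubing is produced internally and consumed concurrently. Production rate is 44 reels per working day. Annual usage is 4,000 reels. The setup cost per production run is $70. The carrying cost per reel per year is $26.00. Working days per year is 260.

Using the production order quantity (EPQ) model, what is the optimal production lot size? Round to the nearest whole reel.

182 reels

d = 4,000/260 = 15.3846 reels/day;  effective holding cost H(1 − d/p) = 26·(1 − 15.3846/44) = 16.90909
Q* = √(2DS / H_eff) = √(2·4,000·70 / 16.90909) ≈ 181.98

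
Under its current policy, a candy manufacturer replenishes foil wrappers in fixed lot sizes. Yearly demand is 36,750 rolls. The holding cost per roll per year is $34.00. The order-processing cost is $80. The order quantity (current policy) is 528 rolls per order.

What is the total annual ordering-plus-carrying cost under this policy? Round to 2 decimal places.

Ordering: D/Q × S = 36,750/528 × $80 = $5,568.18
Holding:  Q/2 × H = 528/2 × $34 = $8,976.00
Total = $5,568.18 + $8,976.00 = $14,544.18

$14,544.18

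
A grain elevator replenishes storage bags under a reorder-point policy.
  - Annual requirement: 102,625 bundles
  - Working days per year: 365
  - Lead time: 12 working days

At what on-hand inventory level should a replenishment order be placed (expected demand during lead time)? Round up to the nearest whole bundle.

3,374 bundles

Daily demand d = 102,625 / 365 = 281.164 bundles/day
Demand during lead time = 281.164 × 12 = 3,373.97
Reorder point = 3,373.97 → round up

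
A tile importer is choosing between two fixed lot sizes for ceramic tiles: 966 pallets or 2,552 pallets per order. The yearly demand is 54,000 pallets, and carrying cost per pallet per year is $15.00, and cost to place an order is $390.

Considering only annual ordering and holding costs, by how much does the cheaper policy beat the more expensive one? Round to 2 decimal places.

$1,653.89

TC(Q) = (D/Q)S + (Q/2)H
TC(966) = (54,000/966)×390 + (966/2)×15 = $29,046.24
TC(2,552) = (54,000/2,552)×390 + (2,552/2)×15 = $27,392.35
Cheaper: Q = 2,552.  Difference = $1,653.89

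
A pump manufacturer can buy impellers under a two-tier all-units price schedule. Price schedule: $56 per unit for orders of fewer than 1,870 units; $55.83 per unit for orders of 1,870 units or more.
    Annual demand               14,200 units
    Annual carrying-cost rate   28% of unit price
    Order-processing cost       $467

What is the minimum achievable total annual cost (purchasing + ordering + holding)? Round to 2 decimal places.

H₁ = 28%×$56 = $15.6800;  H₂ = 28%×$55.83 = $15.6324
EOQ₁ = √(2×14,200×467/15.6800) = 919.70  (< 1,870, feasible at tier 1)
EOQ₂ = √(2×14,200×467/15.6324) = 921.10  (< 1,870 → use Q = 1,870 at tier-2 price)
TC(tier 1 (EOQ₁), Q≈919.7) = $809,620.84
TC(tier 2, Q≈1,870.0) = $810,948.50
Minimum at tier 1 (EOQ₁): $809,620.84

$809,620.84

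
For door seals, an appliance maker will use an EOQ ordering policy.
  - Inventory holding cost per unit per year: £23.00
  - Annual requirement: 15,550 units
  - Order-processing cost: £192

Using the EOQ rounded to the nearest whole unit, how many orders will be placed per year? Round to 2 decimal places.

30.49 orders per year

2DS/H = 2·15,550·192/23 = 259,617.39
EOQ = √259,617.39 ≈ 509.53 → Q = 510
N = D/Q = 15,550/510 ≈ 30.490 orders/yr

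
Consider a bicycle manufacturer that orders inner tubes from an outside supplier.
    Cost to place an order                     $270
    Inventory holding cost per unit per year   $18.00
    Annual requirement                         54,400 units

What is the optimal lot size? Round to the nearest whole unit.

2DS/H = 2·54,400·270/18 = 1,632,000.00
EOQ = √1,632,000.00 ≈ 1,277.50

1,277 units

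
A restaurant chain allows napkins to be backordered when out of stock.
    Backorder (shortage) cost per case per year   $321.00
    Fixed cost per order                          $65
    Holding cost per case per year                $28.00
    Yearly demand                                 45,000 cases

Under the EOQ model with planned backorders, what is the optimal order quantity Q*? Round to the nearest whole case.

477 cases

Basic EOQ = √(2·45,000·65/28) = 457.087
Backorder adjustment √((H+b)/b) = √((28+321)/321) = 1.0427
Q* = 457.087 × 1.0427 ≈ 476.61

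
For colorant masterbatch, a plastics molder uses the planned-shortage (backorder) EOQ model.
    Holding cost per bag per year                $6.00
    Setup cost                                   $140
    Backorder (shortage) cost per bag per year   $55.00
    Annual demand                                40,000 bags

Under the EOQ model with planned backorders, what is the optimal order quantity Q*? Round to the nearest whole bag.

1,439 bags

Basic EOQ = √(2·40,000·140/6) = 1,366.260
Backorder adjustment √((H+b)/b) = √((6+55)/55) = 1.0531
Q* = 1,366.260 × 1.0531 ≈ 1,438.85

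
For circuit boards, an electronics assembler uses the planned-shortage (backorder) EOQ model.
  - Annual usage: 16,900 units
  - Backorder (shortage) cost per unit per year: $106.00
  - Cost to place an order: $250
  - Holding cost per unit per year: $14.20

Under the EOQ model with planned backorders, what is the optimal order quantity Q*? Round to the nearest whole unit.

821 units

Q* = √(2DS/H) · √((H + b)/b)
   = √(2 × 16,900 × 250 / 14.2) · √((14.2 + 106) / 106)
   = 771.408 × 1.0649 ≈ 821.45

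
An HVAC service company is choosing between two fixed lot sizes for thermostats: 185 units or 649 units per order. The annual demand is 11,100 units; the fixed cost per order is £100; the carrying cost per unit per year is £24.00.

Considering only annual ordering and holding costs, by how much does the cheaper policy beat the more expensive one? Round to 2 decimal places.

£1,278.32

Annual cost at Q: ordering D·S/Q plus holding Q·H/2.
TC(185) = (11,100/185)×100 + (185/2)×24 = £8,220.00
TC(649) = (11,100/649)×100 + (649/2)×24 = £9,498.32
Lots of 185 are cheaper by £1,278.32.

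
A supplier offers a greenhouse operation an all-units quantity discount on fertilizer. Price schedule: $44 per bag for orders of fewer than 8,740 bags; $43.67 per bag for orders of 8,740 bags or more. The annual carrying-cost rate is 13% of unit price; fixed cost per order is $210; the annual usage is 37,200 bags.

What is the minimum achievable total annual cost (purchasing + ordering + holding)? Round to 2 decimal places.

H₁ = 13%×$44 = $5.7200;  H₂ = 13%×$43.67 = $5.6771
EOQ₁ = √(2×37,200×210/5.7200) = 1,652.72  (< 8,740, feasible at tier 1)
EOQ₂ = √(2×37,200×210/5.6771) = 1,658.95  (< 8,740 → use Q = 8,740 at tier-2 price)
TC(tier 1 (EOQ₁), Q≈1,652.7) = $1,646,253.53
TC(tier 2, Q≈8,740.0) = $1,650,226.75
Minimum at tier 1 (EOQ₁): $1,646,253.53

$1,646,253.53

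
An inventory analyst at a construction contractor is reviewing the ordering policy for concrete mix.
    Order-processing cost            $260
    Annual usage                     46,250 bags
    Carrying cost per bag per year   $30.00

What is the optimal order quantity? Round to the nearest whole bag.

Q* = √(2·D·S / H) = √(2·46,250·260 / 30) = √801,666.7 ≈ 895.36

895 bags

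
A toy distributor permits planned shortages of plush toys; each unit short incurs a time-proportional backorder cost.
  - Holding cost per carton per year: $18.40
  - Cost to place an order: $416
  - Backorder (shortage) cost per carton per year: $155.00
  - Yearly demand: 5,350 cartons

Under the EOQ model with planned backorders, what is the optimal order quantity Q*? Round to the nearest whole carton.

520 cartons

Basic EOQ = √(2·5,350·416/18.4) = 491.847
Backorder adjustment √((H+b)/b) = √((18.4+155)/155) = 1.0577
Q* = 491.847 × 1.0577 ≈ 520.22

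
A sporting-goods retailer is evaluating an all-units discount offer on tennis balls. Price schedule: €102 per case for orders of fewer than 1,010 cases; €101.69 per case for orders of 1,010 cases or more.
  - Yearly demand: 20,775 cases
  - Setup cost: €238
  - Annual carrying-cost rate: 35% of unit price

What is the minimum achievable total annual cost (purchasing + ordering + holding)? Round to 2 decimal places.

H₁ = 35%×€102 = €35.7000;  H₂ = 35%×€101.69 = €35.5915
EOQ₁ = √(2×20,775×238/35.7000) = 526.31  (< 1,010, feasible at tier 1)
EOQ₂ = √(2×20,775×238/35.5915) = 527.11  (< 1,010 → use Q = 1,010 at tier-2 price)
TC(tier 1 (EOQ₁), Q≈526.3) = €2,137,839.19
TC(tier 2, Q≈1,010.0) = €2,135,478.95
Minimum at tier 2: €2,135,478.95

€2,135,478.95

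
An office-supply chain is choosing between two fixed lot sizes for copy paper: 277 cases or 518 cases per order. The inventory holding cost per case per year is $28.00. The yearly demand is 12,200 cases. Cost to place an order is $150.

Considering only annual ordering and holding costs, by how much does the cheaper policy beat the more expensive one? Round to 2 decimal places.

$300.32

For each Q, cost = (D/Q)·S + (Q/2)·H.
TC(277) = (12,200/277)×150 + (277/2)×28 = $10,484.50
TC(518) = (12,200/518)×150 + (518/2)×28 = $10,784.82
Lots of 277 are cheaper by $300.32.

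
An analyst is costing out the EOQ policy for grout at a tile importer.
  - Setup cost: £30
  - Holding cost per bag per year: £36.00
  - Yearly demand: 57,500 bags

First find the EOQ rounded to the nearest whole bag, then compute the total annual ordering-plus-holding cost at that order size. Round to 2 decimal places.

£11,144.52

EOQ = √(2DS/H) = √(2 × 57,500 × 30 / 36)
    = √(95,833.33) ≈ 309.57 → Q = 310 bags
Orders/yr = 57,500/310 = 185.484; ordering cost = 185.484 × £30 = £5,564.52
Average inventory = 310/2 = 155; holding cost = 155 × £36 = £5,580.00
Total = £5,564.52 + £5,580.00 = £11,144.52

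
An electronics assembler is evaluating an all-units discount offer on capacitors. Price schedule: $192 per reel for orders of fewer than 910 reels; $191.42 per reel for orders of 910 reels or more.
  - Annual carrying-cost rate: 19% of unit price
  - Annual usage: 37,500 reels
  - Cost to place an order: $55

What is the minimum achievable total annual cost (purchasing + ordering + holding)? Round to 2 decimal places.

H₁ = 19%×$192 = $36.4800;  H₂ = 19%×$191.42 = $36.3698
EOQ₁ = √(2×37,500×55/36.4800) = 336.27  (< 910, feasible at tier 1)
EOQ₂ = √(2×37,500×55/36.3698) = 336.78  (< 910 → use Q = 910 at tier-2 price)
TC(tier 1 (EOQ₁), Q≈336.3) = $7,212,267.03
TC(tier 2, Q≈910.0) = $7,197,064.74
Minimum at tier 2: $7,197,064.74

$7,197,064.74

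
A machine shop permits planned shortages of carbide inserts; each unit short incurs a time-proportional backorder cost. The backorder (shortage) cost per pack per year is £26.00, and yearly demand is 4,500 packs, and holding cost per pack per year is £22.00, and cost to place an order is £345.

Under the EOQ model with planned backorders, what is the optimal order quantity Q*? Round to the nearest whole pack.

Basic EOQ = √(2·4,500·345/22) = 375.681
Backorder adjustment √((H+b)/b) = √((22+26)/26) = 1.3587
Q* = 375.681 × 1.3587 ≈ 510.45

510 packs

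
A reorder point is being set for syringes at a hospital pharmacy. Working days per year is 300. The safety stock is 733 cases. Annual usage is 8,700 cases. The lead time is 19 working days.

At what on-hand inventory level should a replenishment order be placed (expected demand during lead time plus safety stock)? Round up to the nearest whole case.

Daily demand d = 8,700 / 300 = 29.000 cases/day
Demand during lead time = 29.000 × 19 = 551.00
Reorder point = 551.00 + 733 = 1,284.00 → round up

1,284 cases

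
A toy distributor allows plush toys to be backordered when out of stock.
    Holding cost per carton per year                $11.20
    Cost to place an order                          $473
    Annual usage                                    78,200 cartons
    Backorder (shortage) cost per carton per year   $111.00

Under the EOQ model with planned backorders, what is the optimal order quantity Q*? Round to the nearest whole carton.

2,697 cartons

Q* = √(2DS/H) · √((H + b)/b)
   = √(2 × 78,200 × 473 / 11.2) · √((11.2 + 111) / 111)
   = 2,570.040 × 1.0492 ≈ 2,696.58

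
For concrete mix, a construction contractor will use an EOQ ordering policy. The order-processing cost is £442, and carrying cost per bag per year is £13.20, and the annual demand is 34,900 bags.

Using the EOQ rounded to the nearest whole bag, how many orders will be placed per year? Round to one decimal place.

2DS/H = 2·34,900·442/13.2 = 2,337,242.42
EOQ = √2,337,242.42 ≈ 1,528.80 → Q = 1,529
N = D/Q = 34,900/1,529 ≈ 22.825 orders/yr

22.8 orders per year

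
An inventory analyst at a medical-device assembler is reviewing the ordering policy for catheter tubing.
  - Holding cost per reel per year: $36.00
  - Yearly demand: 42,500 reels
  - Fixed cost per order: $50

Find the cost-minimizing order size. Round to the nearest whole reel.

344 reels

2DS/H = 2·42,500·50/36 = 118,055.56
EOQ = √118,055.56 ≈ 343.59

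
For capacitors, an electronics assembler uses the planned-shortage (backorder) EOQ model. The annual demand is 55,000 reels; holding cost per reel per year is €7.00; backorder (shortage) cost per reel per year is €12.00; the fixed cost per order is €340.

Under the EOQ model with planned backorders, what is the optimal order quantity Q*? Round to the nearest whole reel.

2,909 reels

Q* = √(2DS/H) · √((H + b)/b)
   = √(2 × 55,000 × 340 / 7) · √((7 + 12) / 12)
   = 2,311.462 × 1.2583 ≈ 2,908.53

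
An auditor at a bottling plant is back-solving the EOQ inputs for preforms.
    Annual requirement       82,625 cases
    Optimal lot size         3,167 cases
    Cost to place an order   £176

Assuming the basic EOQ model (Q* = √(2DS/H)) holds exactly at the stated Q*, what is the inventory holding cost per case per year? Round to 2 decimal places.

£2.90

Since Q* = (2DS/H)^½, squaring gives Q*²·H = 2DS.
H = 2DS / Q² = 2 × 82,625 × 176 / 3,167² = 2.8997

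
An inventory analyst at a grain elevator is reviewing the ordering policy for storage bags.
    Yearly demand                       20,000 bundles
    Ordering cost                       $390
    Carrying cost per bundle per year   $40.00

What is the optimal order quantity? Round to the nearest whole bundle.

2DS/H = 2·20,000·390/40 = 390,000.00
EOQ = √390,000.00 ≈ 624.50

624 bundles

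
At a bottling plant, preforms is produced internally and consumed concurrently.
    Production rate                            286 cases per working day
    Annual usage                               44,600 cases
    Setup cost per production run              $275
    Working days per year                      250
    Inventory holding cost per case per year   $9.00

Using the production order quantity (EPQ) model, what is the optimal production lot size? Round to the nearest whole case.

Daily demand d = 44,600/250 = 178.400; p = 286; 1 − d/p = 0.37622
EPQ = √(2DS / (H(1 − d/p)))
    = √(2 × 44,600 × 275 / (9 × 0.37622)) ≈ 2,691.56

2,692 cases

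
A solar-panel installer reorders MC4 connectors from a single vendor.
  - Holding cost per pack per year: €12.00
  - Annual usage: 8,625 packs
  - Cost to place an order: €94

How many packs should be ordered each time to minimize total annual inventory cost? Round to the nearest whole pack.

368 packs

Q* = √(2·D·S / H) = √(2·8,625·94 / 12) = √135,125.0 ≈ 367.59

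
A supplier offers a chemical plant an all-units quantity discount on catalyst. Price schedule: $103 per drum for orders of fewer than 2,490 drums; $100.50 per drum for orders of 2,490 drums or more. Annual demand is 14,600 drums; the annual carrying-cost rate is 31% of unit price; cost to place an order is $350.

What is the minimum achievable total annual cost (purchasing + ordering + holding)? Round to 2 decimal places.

$1,508,140.18

H₁ = 31%×$103 = $31.9300;  H₂ = 31%×$100.50 = $31.1550
EOQ₁ = √(2×14,600×350/31.9300) = 565.75  (< 2,490, feasible at tier 1)
EOQ₂ = √(2×14,600×350/31.1550) = 572.75  (< 2,490 → use Q = 2,490 at tier-2 price)
TC(tier 1 (EOQ₁), Q≈565.8) = $1,521,864.46
TC(tier 2, Q≈2,490.0) = $1,508,140.18
Minimum at tier 2: $1,508,140.18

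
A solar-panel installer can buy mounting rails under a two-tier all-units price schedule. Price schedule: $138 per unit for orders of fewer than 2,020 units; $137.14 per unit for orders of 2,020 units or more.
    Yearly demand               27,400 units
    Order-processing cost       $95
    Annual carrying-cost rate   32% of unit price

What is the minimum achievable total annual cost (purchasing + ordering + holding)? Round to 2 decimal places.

H₁ = 32%×$138 = $44.1600;  H₂ = 32%×$137.14 = $43.8848
EOQ₁ = √(2×27,400×95/44.1600) = 343.35  (< 2,020, feasible at tier 1)
EOQ₂ = √(2×27,400×95/43.8848) = 344.43  (< 2,020 → use Q = 2,020 at tier-2 price)
TC(tier 1 (EOQ₁), Q≈343.4) = $3,796,362.35
TC(tier 2, Q≈2,020.0) = $3,803,248.26
Minimum at tier 1 (EOQ₁): $3,796,362.35

$3,796,362.35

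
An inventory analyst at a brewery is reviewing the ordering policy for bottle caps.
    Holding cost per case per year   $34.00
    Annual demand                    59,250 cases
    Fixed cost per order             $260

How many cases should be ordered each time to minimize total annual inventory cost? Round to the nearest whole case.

952 cases

2DS/H = 2·59,250·260/34 = 906,176.47
EOQ = √906,176.47 ≈ 951.93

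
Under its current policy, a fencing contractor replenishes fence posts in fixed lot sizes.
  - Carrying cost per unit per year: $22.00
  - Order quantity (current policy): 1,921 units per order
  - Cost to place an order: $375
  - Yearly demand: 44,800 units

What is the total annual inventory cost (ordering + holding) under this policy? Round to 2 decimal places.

Annual ordering cost = (D/Q)·S = (44,800/1,921) × 375 = $8,745.45
Annual holding cost  = (Q/2)·H = (1,921/2) × 22 = $21,131.00
Total = $8,745.45 + $21,131.00 = $29,876.45

$29,876.45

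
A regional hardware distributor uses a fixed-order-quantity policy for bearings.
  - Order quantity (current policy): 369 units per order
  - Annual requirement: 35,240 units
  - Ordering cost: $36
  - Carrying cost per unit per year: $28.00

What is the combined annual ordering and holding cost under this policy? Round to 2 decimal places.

$8,604.05

Orders/yr = 35,240/369 = 95.501; ordering cost = 95.501 × $36 = $3,438.05
Average inventory = 369/2 = 184.5; holding cost = 184.5 × $28 = $5,166.00
Total = $3,438.05 + $5,166.00 = $8,604.05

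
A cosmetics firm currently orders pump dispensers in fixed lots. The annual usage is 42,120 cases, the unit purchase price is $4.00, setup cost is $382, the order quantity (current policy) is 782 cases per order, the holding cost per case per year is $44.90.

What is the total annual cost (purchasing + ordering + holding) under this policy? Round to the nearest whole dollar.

$206,611

Ordering: D/Q × S = 42,120/782 × $382 = $20,575.24
Holding:  Q/2 × H = 782/2 × $44.9 = $17,555.90
Purchase cost = D·C = 42,120 × 4 = $168,480.00
Total = $20,575.24 + $17,555.90 + $168,480.00 = $206,611.14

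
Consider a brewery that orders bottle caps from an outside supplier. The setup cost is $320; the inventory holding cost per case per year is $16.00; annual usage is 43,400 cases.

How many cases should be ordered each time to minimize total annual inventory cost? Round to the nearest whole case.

Optimal lot size Q* = (2 × 43,400 × $320 / $16)^½ ≈ 1,317.57

1,318 cases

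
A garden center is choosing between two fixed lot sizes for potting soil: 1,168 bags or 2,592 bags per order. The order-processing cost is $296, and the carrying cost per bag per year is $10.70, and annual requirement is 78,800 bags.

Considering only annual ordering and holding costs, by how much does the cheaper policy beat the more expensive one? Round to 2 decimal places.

For each Q, cost = (D/Q)·S + (Q/2)·H.
TC(1,168) = (78,800/1,168)×296 + (1,168/2)×10.7 = $26,218.66
TC(2,592) = (78,800/2,592)×296 + (2,592/2)×10.7 = $22,865.97
Cheaper: Q = 2,592.  Difference = $3,352.70

$3,352.70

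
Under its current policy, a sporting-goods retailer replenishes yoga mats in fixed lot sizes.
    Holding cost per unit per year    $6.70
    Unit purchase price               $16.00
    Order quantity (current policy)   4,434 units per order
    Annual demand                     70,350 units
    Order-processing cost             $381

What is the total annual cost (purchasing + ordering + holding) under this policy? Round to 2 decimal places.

$1,146,498.86

Ordering: D/Q × S = 70,350/4,434 × $381 = $6,044.96
Holding:  Q/2 × H = 4,434/2 × $6.7 = $14,853.90
Purchase cost = D·C = 70,350 × 16 = $1,125,600.00
Total = $6,044.96 + $14,853.90 + $1,125,600.00 = $1,146,498.86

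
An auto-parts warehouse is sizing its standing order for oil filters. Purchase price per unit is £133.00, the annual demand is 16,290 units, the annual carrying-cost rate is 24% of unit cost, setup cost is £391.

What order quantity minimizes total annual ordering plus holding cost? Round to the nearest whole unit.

Holding cost per unit per year: H = 24% × £133 = £31.9200
2DS/H = 2·16,290·391/31.92 = 399,084.59
EOQ = √399,084.59 ≈ 631.73

632 units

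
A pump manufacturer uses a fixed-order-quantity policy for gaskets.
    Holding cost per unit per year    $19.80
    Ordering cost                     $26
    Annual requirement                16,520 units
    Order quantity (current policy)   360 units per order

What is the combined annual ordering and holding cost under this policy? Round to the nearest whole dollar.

$4,757

Annual ordering cost = (D/Q)·S = (16,520/360) × 26 = $1,193.11
Annual holding cost  = (Q/2)·H = (360/2) × 19.8 = $3,564.00
Total = $1,193.11 + $3,564.00 = $4,757.11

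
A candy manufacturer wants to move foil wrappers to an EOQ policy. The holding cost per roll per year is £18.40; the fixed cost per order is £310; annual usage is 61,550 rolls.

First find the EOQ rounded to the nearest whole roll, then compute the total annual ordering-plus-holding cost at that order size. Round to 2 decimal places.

£26,498.35

Optimal lot size Q* = (2 × 61,550 × £310 / £18.4)^½ ≈ 1,440.13 → Q = 1,440 rolls
Annual ordering cost = (D/Q)·S = (61,550/1,440) × 310 = £13,250.35
Annual holding cost  = (Q/2)·H = (1,440/2) × 18.4 = £13,248.00
Total = £13,250.35 + £13,248.00 = £26,498.35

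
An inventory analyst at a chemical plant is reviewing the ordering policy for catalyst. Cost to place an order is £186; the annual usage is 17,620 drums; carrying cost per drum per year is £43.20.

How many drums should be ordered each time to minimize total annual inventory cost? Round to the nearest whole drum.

Q* = √(2·D·S / H) = √(2·17,620·186 / 43.2) = √151,727.8 ≈ 389.52

390 drums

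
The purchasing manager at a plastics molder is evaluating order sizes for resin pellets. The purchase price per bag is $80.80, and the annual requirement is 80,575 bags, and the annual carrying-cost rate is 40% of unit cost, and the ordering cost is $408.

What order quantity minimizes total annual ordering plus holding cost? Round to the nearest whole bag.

H = i·C = 0.4 × $80.8 = $32.3200 per bag-year
Optimal lot size Q* = (2 × 80,575 × $408 / $32.32)^½ ≈ 1,426.30

1,426 bags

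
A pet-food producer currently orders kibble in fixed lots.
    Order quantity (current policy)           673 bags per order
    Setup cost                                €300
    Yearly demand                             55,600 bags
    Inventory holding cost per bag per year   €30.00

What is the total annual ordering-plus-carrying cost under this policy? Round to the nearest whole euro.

Orders/yr = 55,600/673 = 82.615; ordering cost = 82.615 × €300 = €24,784.55
Average inventory = 673/2 = 336.5; holding cost = 336.5 × €30 = €10,095.00
Total = €24,784.55 + €10,095.00 = €34,879.55

€34,880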